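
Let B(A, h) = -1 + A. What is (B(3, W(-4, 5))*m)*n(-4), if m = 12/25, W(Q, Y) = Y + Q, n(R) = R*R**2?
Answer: -1536/25 ≈ -61.440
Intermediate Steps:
n(R) = R**3
W(Q, Y) = Q + Y
m = 12/25 (m = 12*(1/25) = 12/25 ≈ 0.48000)
(B(3, W(-4, 5))*m)*n(-4) = ((-1 + 3)*(12/25))*(-4)**3 = (2*(12/25))*(-64) = (24/25)*(-64) = -1536/25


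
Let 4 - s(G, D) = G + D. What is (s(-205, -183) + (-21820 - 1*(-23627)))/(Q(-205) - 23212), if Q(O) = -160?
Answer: -2199/23372 ≈ -0.094087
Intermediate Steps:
s(G, D) = 4 - D - G (s(G, D) = 4 - (G + D) = 4 - (D + G) = 4 + (-D - G) = 4 - D - G)
(s(-205, -183) + (-21820 - 1*(-23627)))/(Q(-205) - 23212) = ((4 - 1*(-183) - 1*(-205)) + (-21820 - 1*(-23627)))/(-160 - 23212) = ((4 + 183 + 205) + (-21820 + 23627))/(-23372) = (392 + 1807)*(-1/23372) = 2199*(-1/23372) = -2199/23372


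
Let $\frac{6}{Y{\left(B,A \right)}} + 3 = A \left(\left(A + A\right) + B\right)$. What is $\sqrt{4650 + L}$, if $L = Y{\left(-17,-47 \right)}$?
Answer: $\frac{\sqrt{3511499519}}{869} \approx 68.191$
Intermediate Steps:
$Y{\left(B,A \right)} = \frac{6}{-3 + A \left(B + 2 A\right)}$ ($Y{\left(B,A \right)} = \frac{6}{-3 + A \left(\left(A + A\right) + B\right)} = \frac{6}{-3 + A \left(2 A + B\right)} = \frac{6}{-3 + A \left(B + 2 A\right)}$)
$L = \frac{1}{869}$ ($L = \frac{6}{-3 + 2 \left(-47\right)^{2} - -799} = \frac{6}{-3 + 2 \cdot 2209 + 799} = \frac{6}{-3 + 4418 + 799} = \frac{6}{5214} = 6 \cdot \frac{1}{5214} = \frac{1}{869} \approx 0.0011507$)
$\sqrt{4650 + L} = \sqrt{4650 + \frac{1}{869}} = \sqrt{\frac{4040851}{869}} = \frac{\sqrt{3511499519}}{869}$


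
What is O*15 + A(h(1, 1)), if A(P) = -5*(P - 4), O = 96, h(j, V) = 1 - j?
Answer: 1460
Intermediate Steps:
A(P) = 20 - 5*P (A(P) = -5*(-4 + P) = 20 - 5*P)
O*15 + A(h(1, 1)) = 96*15 + (20 - 5*(1 - 1*1)) = 1440 + (20 - 5*(1 - 1)) = 1440 + (20 - 5*0) = 1440 + (20 + 0) = 1440 + 20 = 1460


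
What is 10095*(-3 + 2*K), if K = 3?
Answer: 30285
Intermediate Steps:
10095*(-3 + 2*K) = 10095*(-3 + 2*3) = 10095*(-3 + 6) = 10095*3 = 30285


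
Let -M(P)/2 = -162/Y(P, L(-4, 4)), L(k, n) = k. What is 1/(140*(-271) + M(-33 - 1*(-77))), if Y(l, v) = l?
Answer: -11/417259 ≈ -2.6363e-5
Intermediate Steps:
M(P) = 324/P (M(P) = -(-324)/P = 324/P)
1/(140*(-271) + M(-33 - 1*(-77))) = 1/(140*(-271) + 324/(-33 - 1*(-77))) = 1/(-37940 + 324/(-33 + 77)) = 1/(-37940 + 324/44) = 1/(-37940 + 324*(1/44)) = 1/(-37940 + 81/11) = 1/(-417259/11) = -11/417259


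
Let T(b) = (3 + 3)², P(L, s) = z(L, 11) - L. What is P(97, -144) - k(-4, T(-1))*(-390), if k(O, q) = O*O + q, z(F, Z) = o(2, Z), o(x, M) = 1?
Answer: 20184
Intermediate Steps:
z(F, Z) = 1
P(L, s) = 1 - L
T(b) = 36 (T(b) = 6² = 36)
k(O, q) = q + O² (k(O, q) = O² + q = q + O²)
P(97, -144) - k(-4, T(-1))*(-390) = (1 - 1*97) - (36 + (-4)²)*(-390) = (1 - 97) - (36 + 16)*(-390) = -96 - 52*(-390) = -96 - 1*(-20280) = -96 + 20280 = 20184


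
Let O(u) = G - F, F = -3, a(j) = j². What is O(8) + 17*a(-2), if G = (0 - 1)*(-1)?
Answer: 72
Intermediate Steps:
G = 1 (G = -1*(-1) = 1)
O(u) = 4 (O(u) = 1 - 1*(-3) = 1 + 3 = 4)
O(8) + 17*a(-2) = 4 + 17*(-2)² = 4 + 17*4 = 4 + 68 = 72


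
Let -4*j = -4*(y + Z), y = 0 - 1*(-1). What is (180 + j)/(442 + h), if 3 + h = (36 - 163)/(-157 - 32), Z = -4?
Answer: 33453/83098 ≈ 0.40257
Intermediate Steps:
y = 1 (y = 0 + 1 = 1)
h = -440/189 (h = -3 + (36 - 163)/(-157 - 32) = -3 - 127/(-189) = -3 - 127*(-1/189) = -3 + 127/189 = -440/189 ≈ -2.3280)
j = -3 (j = -(-1)*(1 - 4) = -(-1)*(-3) = -¼*12 = -3)
(180 + j)/(442 + h) = (180 - 3)/(442 - 440/189) = 177/(83098/189) = 177*(189/83098) = 33453/83098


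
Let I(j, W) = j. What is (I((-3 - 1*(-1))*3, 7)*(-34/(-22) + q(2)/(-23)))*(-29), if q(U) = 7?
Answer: 54636/253 ≈ 215.95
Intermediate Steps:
(I((-3 - 1*(-1))*3, 7)*(-34/(-22) + q(2)/(-23)))*(-29) = (((-3 - 1*(-1))*3)*(-34/(-22) + 7/(-23)))*(-29) = (((-3 + 1)*3)*(-34*(-1/22) + 7*(-1/23)))*(-29) = ((-2*3)*(17/11 - 7/23))*(-29) = -6*314/253*(-29) = -1884/253*(-29) = 54636/253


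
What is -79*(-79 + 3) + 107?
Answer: 6111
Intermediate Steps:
-79*(-79 + 3) + 107 = -79*(-76) + 107 = 6004 + 107 = 6111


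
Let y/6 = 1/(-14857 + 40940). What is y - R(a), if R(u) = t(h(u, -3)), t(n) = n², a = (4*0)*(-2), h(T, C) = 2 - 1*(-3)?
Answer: -652069/26083 ≈ -25.000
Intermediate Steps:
h(T, C) = 5 (h(T, C) = 2 + 3 = 5)
a = 0 (a = 0*(-2) = 0)
R(u) = 25 (R(u) = 5² = 25)
y = 6/26083 (y = 6/(-14857 + 40940) = 6/26083 ≈ 0.00023003)
y - R(a) = 6/26083 - 1*25 = 6/26083 - 25 = -652069/26083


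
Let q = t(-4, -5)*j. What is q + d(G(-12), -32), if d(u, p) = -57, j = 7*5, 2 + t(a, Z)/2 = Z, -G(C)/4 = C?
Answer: -547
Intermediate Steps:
G(C) = -4*C
t(a, Z) = -4 + 2*Z
j = 35
q = -490 (q = (-4 + 2*(-5))*35 = (-4 - 10)*35 = -14*35 = -490)
q + d(G(-12), -32) = -490 - 57 = -547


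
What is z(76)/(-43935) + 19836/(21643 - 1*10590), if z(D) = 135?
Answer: 58000167/32374237 ≈ 1.7916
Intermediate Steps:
z(76)/(-43935) + 19836/(21643 - 1*10590) = 135/(-43935) + 19836/(21643 - 1*10590) = 135*(-1/43935) + 19836/(21643 - 10590) = -9/2929 + 19836/11053 = 58000167/32374237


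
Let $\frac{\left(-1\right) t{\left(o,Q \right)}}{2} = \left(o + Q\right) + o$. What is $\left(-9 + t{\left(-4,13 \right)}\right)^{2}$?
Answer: $361$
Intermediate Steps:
$t{\left(o,Q \right)} = - 4 o - 2 Q$ ($t{\left(o,Q \right)} = - 2 \left(\left(o + Q\right) + o\right) = - 2 \left(\left(Q + o\right) + o\right) = - 2 \left(Q + 2 o\right) = - 4 o - 2 Q$)
$\left(-9 + t{\left(-4,13 \right)}\right)^{2} = \left(-9 - 10\right)^{2} = \left(-19\right)^{2} = 361$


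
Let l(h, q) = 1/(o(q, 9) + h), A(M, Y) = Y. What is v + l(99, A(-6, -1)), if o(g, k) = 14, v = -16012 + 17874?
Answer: 210407/113 ≈ 1862.0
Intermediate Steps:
v = 1862
l(h, q) = 1/(14 + h)
v + l(99, A(-6, -1)) = 1862 + 1/(14 + 99) = 1862 + 1/113 = 210407/113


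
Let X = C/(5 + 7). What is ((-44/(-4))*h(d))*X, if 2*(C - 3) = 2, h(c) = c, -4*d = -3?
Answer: 11/4 ≈ 2.7500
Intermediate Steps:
d = 3/4 (d = -1/4*(-3) = 3/4 ≈ 0.75000)
C = 4 (C = 3 + (1/2)*2 = 3 + 1 = 4)
X = 1/3 (X = 4/(5 + 7) = 4/12 = (1/12)*4 = 1/3 ≈ 0.33333)
((-44/(-4))*h(d))*X = (-44/(-4)*(3/4))*(1/3) = (-44*(-1/4)*(3/4))*(1/3) = (11*(3/4))*(1/3) = (33/4)*(1/3) = 11/4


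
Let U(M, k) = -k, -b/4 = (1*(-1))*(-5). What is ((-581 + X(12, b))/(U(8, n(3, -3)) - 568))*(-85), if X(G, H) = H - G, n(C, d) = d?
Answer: -10421/113 ≈ -92.221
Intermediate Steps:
b = -20 (b = -4*1*(-1)*(-5) = -(-4)*(-5) = -4*5 = -20)
((-581 + X(12, b))/(U(8, n(3, -3)) - 568))*(-85) = ((-581 + (-20 - 1*12))/(-1*(-3) - 568))*(-85) = ((-581 + (-20 - 12))/(3 - 568))*(-85) = ((-581 - 32)/(-565))*(-85) = -613*(-1/565)*(-85) = (613/565)*(-85) = -10421/113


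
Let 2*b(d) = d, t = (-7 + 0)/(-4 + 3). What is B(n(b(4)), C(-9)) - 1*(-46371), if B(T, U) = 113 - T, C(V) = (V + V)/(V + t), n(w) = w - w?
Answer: 46484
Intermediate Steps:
t = 7 (t = -7/(-1) = -7*(-1) = 7)
b(d) = d/2
n(w) = 0
C(V) = 2*V/(7 + V) (C(V) = (V + V)/(V + 7) = (2*V)/(7 + V) = 2*V/(7 + V))
B(n(b(4)), C(-9)) - 1*(-46371) = (113 - 1*0) - 1*(-46371) = (113 + 0) + 46371 = 113 + 46371 = 46484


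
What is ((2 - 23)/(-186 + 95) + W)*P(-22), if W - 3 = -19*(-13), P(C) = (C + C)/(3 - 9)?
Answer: 71566/39 ≈ 1835.0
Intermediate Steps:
P(C) = -C/3 (P(C) = (2*C)/(-6) = (2*C)*(-⅙) = -C/3)
W = 250 (W = 3 - 19*(-13) = 3 + 247 = 250)
((2 - 23)/(-186 + 95) + W)*P(-22) = ((2 - 23)/(-186 + 95) + 250)*(-⅓*(-22)) = (-21/(-91) + 250)*(22/3) = (-21*(-1/91) + 250)*(22/3) = (3/13 + 250)*(22/3) = (3253/13)*(22/3) = 71566/39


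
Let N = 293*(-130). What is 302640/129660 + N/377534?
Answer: 910984503/407925487 ≈ 2.2332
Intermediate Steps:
N = -38090
302640/129660 + N/377534 = 302640/129660 - 38090/377534 = 302640*(1/129660) - 38090*1/377534 = 5044/2161 - 19045/188767 = 910984503/407925487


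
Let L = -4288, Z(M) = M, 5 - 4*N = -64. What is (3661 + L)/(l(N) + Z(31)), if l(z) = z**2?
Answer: -10032/5257 ≈ -1.9083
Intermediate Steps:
N = 69/4 (N = 5/4 - 1/4*(-64) = 5/4 + 16 = 69/4 ≈ 17.250)
(3661 + L)/(l(N) + Z(31)) = (3661 - 4288)/((69/4)**2 + 31) = -627/(4761/16 + 31) = -627/5257/16 = -627*16/5257 = -10032/5257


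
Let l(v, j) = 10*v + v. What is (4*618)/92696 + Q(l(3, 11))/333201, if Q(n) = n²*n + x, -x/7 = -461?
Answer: 556752377/3860799987 ≈ 0.14421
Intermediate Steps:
x = 3227 (x = -7*(-461) = 3227)
l(v, j) = 11*v
Q(n) = 3227 + n³ (Q(n) = n²*n + 3227 = n³ + 3227 = 3227 + n³)
(4*618)/92696 + Q(l(3, 11))/333201 = (4*618)/92696 + (3227 + (11*3)³)/333201 = 2472*(1/92696) + (3227 + 33³)*(1/333201) = 309/11587 + (3227 + 35937)*(1/333201) = 309/11587 + 39164*(1/333201) = 309/11587 + 39164/333201 = 556752377/3860799987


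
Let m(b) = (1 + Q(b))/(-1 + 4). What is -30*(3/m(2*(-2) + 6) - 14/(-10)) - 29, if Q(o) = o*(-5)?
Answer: -41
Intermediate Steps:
Q(o) = -5*o
m(b) = ⅓ - 5*b/3 (m(b) = (1 - 5*b)/(-1 + 4) = (1 - 5*b)/3 = (1 - 5*b)*(⅓) = ⅓ - 5*b/3)
-30*(3/m(2*(-2) + 6) - 14/(-10)) - 29 = -30*(3/(⅓ - 5*(2*(-2) + 6)/3) - 14/(-10)) - 29 = -30*(3/(⅓ - 5*(-4 + 6)/3) - 14*(-⅒)) - 29 = -30*(3/(⅓ - 5/3*2) + 7/5) - 29 = -30*(3/(⅓ - 10/3) + 7/5) - 29 = -30*(3/(-3) + 7/5) - 29 = -30*(3*(-⅓) + 7/5) - 29 = -30*(-1 + 7/5) - 29 = -30*⅖ - 29 = -12 - 29 = -41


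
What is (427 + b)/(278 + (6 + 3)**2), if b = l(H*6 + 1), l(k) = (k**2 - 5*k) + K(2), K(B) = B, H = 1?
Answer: 443/359 ≈ 1.2340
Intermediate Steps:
l(k) = 2 + k**2 - 5*k (l(k) = (k**2 - 5*k) + 2 = 2 + k**2 - 5*k)
b = 16 (b = 2 + (1*6 + 1)**2 - 5*(1*6 + 1) = 2 + (6 + 1)**2 - 5*(6 + 1) = 2 + 7**2 - 5*7 = 2 + 49 - 35 = 16)
(427 + b)/(278 + (6 + 3)**2) = (427 + 16)/(278 + (6 + 3)**2) = 443/(278 + 9**2) = 443/(278 + 81) = 443/359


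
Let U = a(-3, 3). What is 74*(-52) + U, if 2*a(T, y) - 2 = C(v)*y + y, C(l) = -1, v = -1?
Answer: -3847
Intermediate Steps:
a(T, y) = 1 (a(T, y) = 1 + (-y + y)/2 = 1 + (½)*0 = 1 + 0 = 1)
U = 1
74*(-52) + U = 74*(-52) + 1 = -3848 + 1 = -3847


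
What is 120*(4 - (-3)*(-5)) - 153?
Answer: -1473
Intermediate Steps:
120*(4 - (-3)*(-5)) - 153 = 120*(4 - 3*5) - 153 = 120*(4 - 15) - 153 = 120*(-11) - 153 = -1320 - 153 = -1473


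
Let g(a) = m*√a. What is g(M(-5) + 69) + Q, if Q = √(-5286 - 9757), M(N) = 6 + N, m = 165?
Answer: 165*√70 + 7*I*√307 ≈ 1380.5 + 122.65*I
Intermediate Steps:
Q = 7*I*√307 (Q = √(-15043) = 7*I*√307 ≈ 122.65*I)
g(a) = 165*√a
g(M(-5) + 69) + Q = 165*√((6 - 5) + 69) + 7*I*√307 = 165*√(1 + 69) + 7*I*√307 = 165*√70 + 7*I*√307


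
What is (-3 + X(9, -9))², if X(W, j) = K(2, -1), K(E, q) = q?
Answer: 16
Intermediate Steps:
X(W, j) = -1
(-3 + X(9, -9))² = (-3 - 1)² = (-4)² = 16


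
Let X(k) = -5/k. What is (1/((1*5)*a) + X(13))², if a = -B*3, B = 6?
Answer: 214369/1368900 ≈ 0.15660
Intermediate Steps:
a = -18 (a = -1*6*3 = -6*3 = -18)
(1/((1*5)*a) + X(13))² = (1/((1*5)*(-18)) - 5/13)² = (1/(5*(-18)) - 5*1/13)² = (1/(-90) - 5/13)² = (-1/90 - 5/13)² = (-463/1170)² = 214369/1368900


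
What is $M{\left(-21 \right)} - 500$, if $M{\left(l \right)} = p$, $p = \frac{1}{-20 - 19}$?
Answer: $- \frac{19501}{39} \approx -500.03$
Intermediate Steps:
$p = - \frac{1}{39}$ ($p = \frac{1}{-39} = - \frac{1}{39} \approx -0.025641$)
$M{\left(l \right)} = - \frac{1}{39}$
$M{\left(-21 \right)} - 500 = - \frac{1}{39} - 500 = - \frac{19501}{39}$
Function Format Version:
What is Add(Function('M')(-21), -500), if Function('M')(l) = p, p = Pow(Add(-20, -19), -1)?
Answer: Rational(-19501, 39) ≈ -500.03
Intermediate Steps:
p = Rational(-1, 39) (p = Pow(-39, -1) = Rational(-1, 39) ≈ -0.025641)
Function('M')(l) = Rational(-1, 39)
Add(Function('M')(-21), -500) = Add(Rational(-1, 39), -500) = Rational(-19501, 39)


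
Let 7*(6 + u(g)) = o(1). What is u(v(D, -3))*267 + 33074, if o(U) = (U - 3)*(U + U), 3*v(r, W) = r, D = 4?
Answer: 219236/7 ≈ 31319.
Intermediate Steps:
v(r, W) = r/3
o(U) = 2*U*(-3 + U) (o(U) = (-3 + U)*(2*U) = 2*U*(-3 + U))
u(g) = -46/7 (u(g) = -6 + (2*1*(-3 + 1))/7 = -6 + (2*1*(-2))/7 = -6 + (1/7)*(-4) = -6 - 4/7 = -46/7)
u(v(D, -3))*267 + 33074 = -46/7*267 + 33074 = -12282/7 + 33074 = 219236/7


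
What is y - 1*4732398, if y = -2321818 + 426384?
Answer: -6627832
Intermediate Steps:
y = -1895434
y - 1*4732398 = -1895434 - 1*4732398 = -1895434 - 4732398 = -6627832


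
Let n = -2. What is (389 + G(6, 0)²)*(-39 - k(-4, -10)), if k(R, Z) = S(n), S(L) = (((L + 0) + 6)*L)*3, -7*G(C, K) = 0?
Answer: -5835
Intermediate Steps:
G(C, K) = 0 (G(C, K) = -⅐*0 = 0)
S(L) = 3*L*(6 + L) (S(L) = ((L + 6)*L)*3 = ((6 + L)*L)*3 = (L*(6 + L))*3 = 3*L*(6 + L))
k(R, Z) = -24 (k(R, Z) = 3*(-2)*(6 - 2) = 3*(-2)*4 = -24)
(389 + G(6, 0)²)*(-39 - k(-4, -10)) = (389 + 0²)*(-39 - 1*(-24)) = (389 + 0)*(-39 + 24) = 389*(-15) = -5835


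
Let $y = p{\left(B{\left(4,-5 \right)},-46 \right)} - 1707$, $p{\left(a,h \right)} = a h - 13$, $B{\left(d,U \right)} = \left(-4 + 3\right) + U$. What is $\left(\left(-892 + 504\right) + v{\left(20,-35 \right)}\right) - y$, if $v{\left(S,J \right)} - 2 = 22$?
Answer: $1080$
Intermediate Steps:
$B{\left(d,U \right)} = -1 + U$
$v{\left(S,J \right)} = 24$ ($v{\left(S,J \right)} = 2 + 22 = 24$)
$p{\left(a,h \right)} = -13 + a h$
$y = -1444$ ($y = \left(-13 + \left(-1 - 5\right) \left(-46\right)\right) - 1707 = \left(-13 - -276\right) - 1707 = \left(-13 + 276\right) - 1707 = 263 - 1707 = -1444$)
$\left(\left(-892 + 504\right) + v{\left(20,-35 \right)}\right) - y = \left(\left(-892 + 504\right) + 24\right) - -1444 = \left(-388 + 24\right) + 1444 = -364 + 1444 = 1080$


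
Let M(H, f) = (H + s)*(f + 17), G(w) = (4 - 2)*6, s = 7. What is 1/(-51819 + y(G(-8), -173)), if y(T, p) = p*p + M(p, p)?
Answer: 1/4006 ≈ 0.00024963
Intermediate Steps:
G(w) = 12 (G(w) = 2*6 = 12)
M(H, f) = (7 + H)*(17 + f) (M(H, f) = (H + 7)*(f + 17) = (7 + H)*(17 + f))
y(T, p) = 119 + 2*p**2 + 24*p (y(T, p) = p*p + (119 + 7*p + 17*p + p*p) = p**2 + (119 + 7*p + 17*p + p**2) = p**2 + (119 + p**2 + 24*p) = 119 + 2*p**2 + 24*p)
1/(-51819 + y(G(-8), -173)) = 1/(-51819 + (119 + 2*(-173)**2 + 24*(-173))) = 1/(-51819 + (119 + 2*29929 - 4152)) = 1/(-51819 + (119 + 59858 - 4152)) = 1/(-51819 + 55825) = 1/4006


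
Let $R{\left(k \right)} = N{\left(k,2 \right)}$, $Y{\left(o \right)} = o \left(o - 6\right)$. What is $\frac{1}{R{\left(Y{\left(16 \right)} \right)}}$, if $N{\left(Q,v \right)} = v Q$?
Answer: $\frac{1}{320} \approx 0.003125$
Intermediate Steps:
$N{\left(Q,v \right)} = Q v$
$Y{\left(o \right)} = o \left(-6 + o\right)$
$R{\left(k \right)} = 2 k$ ($R{\left(k \right)} = k 2 = 2 k$)
$\frac{1}{R{\left(Y{\left(16 \right)} \right)}} = \frac{1}{2 \cdot 16 \left(-6 + 16\right)} = \frac{1}{2 \cdot 16 \cdot 10} = \frac{1}{2 \cdot 160} = \frac{1}{320}$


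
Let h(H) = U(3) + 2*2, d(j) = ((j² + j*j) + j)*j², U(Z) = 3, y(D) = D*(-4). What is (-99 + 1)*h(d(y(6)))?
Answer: -686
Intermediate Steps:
y(D) = -4*D
d(j) = j²*(j + 2*j²) (d(j) = ((j² + j²) + j)*j² = (2*j² + j)*j² = (j + 2*j²)*j² = j²*(j + 2*j²))
h(H) = 7 (h(H) = 3 + 2*2 = 3 + 4 = 7)
(-99 + 1)*h(d(y(6))) = (-99 + 1)*7 = -98*7 = -686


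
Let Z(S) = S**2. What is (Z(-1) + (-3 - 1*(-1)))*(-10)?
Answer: 10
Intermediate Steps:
(Z(-1) + (-3 - 1*(-1)))*(-10) = ((-1)**2 + (-3 - 1*(-1)))*(-10) = (1 + (-3 + 1))*(-10) = (1 - 2)*(-10) = -1*(-10) = 10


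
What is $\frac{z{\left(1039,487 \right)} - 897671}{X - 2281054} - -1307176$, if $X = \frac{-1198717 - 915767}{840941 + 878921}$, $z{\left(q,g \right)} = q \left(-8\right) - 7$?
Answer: $\frac{1282045999254846753}{980775052258} \approx 1.3072 \cdot 10^{6}$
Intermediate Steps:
$z{\left(q,g \right)} = -7 - 8 q$ ($z{\left(q,g \right)} = - 8 q - 7 = -7 - 8 q$)
$X = - \frac{1057242}{859931}$ ($X = - \frac{2114484}{1719862} = \left(-2114484\right) \frac{1}{1719862} = - \frac{1057242}{859931} \approx -1.2295$)
$\frac{z{\left(1039,487 \right)} - 897671}{X - 2281054} - -1307176 = \frac{\left(-7 - 8312\right) - 897671}{- \frac{1057242}{859931} - 2281054} - -1307176 = \frac{\left(-7 - 8312\right) - 897671}{- \frac{1961550104516}{859931}} + 1307176 = \left(-8319 - 897671\right) \left(- \frac{859931}{1961550104516}\right) + 1307176 = \left(-905990\right) \left(- \frac{859931}{1961550104516}\right) + 1307176 = \frac{389544443345}{980775052258} + 1307176 = \frac{1282045999254846753}{980775052258}$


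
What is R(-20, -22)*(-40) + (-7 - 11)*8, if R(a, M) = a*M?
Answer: -17744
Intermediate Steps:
R(a, M) = M*a
R(-20, -22)*(-40) + (-7 - 11)*8 = -22*(-20)*(-40) + (-7 - 11)*8 = 440*(-40) - 18*8 = -17600 - 144 = -17744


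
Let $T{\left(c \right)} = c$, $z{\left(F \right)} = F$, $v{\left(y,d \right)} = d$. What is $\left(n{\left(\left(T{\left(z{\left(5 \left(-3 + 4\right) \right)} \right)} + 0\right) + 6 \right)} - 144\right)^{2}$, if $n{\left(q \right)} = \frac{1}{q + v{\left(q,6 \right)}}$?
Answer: $\frac{5987809}{289} \approx 20719.0$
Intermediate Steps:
$n{\left(q \right)} = \frac{1}{6 + q}$ ($n{\left(q \right)} = \frac{1}{q + 6} = \frac{1}{6 + q}$)
$\left(n{\left(\left(T{\left(z{\left(5 \left(-3 + 4\right) \right)} \right)} + 0\right) + 6 \right)} - 144\right)^{2} = \left(\frac{1}{6 + \left(\left(5 \left(-3 + 4\right) + 0\right) + 6\right)} - 144\right)^{2} = \left(\frac{1}{6 + \left(\left(5 \cdot 1 + 0\right) + 6\right)} - 144\right)^{2} = \left(\frac{1}{6 + \left(\left(5 + 0\right) + 6\right)} - 144\right)^{2} = \left(\frac{1}{6 + \left(5 + 6\right)} - 144\right)^{2} = \left(\frac{1}{6 + 11} - 144\right)^{2} = \left(\frac{1}{17} - 144\right)^{2} = \left(- \frac{2447}{17}\right)^{2} = \frac{5987809}{289}$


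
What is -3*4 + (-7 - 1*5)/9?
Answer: -40/3 ≈ -13.333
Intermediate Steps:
-3*4 + (-7 - 1*5)/9 = -12 + (-7 - 5)*(1/9) = -12 - 12*1/9 = -12 - 4/3 = -40/3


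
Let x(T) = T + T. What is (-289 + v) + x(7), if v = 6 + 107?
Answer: -162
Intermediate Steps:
x(T) = 2*T
v = 113
(-289 + v) + x(7) = (-289 + 113) + 2*7 = -176 + 14 = -162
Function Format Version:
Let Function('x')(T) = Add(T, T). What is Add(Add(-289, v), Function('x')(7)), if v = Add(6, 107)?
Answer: -162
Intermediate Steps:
Function('x')(T) = Mul(2, T)
v = 113
Add(Add(-289, v), Function('x')(7)) = Add(Add(-289, 113), Mul(2, 7)) = Add(-176, 14) = -162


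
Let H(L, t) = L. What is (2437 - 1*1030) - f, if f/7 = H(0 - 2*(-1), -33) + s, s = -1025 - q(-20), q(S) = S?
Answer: 8428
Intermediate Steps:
s = -1005 (s = -1025 - 1*(-20) = -1025 + 20 = -1005)
f = -7021 (f = 7*((0 - 2*(-1)) - 1005) = 7*((0 + 2) - 1005) = 7*(2 - 1005) = 7*(-1003) = -7021)
(2437 - 1*1030) - f = (2437 - 1*1030) - 1*(-7021) = (2437 - 1030) + 7021 = 1407 + 7021 = 8428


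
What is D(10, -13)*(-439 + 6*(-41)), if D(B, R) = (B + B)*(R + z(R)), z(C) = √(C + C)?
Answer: 178100 - 13700*I*√26 ≈ 1.781e+5 - 69857.0*I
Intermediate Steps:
z(C) = √2*√C (z(C) = √(2*C) = √2*√C)
D(B, R) = 2*B*(R + √2*√R) (D(B, R) = (B + B)*(R + √2*√R) = (2*B)*(R + √2*√R) = 2*B*(R + √2*√R))
D(10, -13)*(-439 + 6*(-41)) = (2*10*(-13 + √2*√(-13)))*(-439 + 6*(-41)) = (2*10*(-13 + √2*(I*√13)))*(-439 - 246) = (2*10*(-13 + I*√26))*(-685) = (-260 + 20*I*√26)*(-685) = 178100 - 13700*I*√26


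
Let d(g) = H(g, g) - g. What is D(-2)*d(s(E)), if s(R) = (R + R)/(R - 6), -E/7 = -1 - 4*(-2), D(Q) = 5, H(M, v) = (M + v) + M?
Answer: 196/11 ≈ 17.818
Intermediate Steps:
H(M, v) = v + 2*M
E = -49 (E = -7*(-1 - 4*(-2)) = -7*(-1 + 8) = -7*7 = -49)
s(R) = 2*R/(-6 + R) (s(R) = (2*R)/(-6 + R) = 2*R/(-6 + R))
d(g) = 2*g (d(g) = (g + 2*g) - g = 3*g - g = 2*g)
D(-2)*d(s(E)) = 5*(2*(2*(-49)/(-6 - 49))) = 5*(2*(2*(-49)/(-55))) = 5*(2*(2*(-49)*(-1/55))) = 5*(2*(98/55)) = 5*(196/55) = 196/11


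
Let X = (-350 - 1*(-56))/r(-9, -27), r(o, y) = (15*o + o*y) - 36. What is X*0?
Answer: 0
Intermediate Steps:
r(o, y) = -36 + 15*o + o*y
X = -49/12 (X = (-350 - 1*(-56))/(-36 + 15*(-9) - 9*(-27)) = (-350 + 56)/(-36 - 135 + 243) = -294/72 = -294*1/72 = -49/12 ≈ -4.0833)
X*0 = -49/12*0 = 0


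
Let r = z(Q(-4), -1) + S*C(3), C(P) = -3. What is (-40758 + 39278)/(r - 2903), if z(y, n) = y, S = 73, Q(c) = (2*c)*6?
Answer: 148/317 ≈ 0.46688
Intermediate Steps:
Q(c) = 12*c
r = -267 (r = 12*(-4) + 73*(-3) = -48 - 219 = -267)
(-40758 + 39278)/(r - 2903) = (-40758 + 39278)/(-267 - 2903) = -1480/(-3170) = -1480*(-1/3170) = 148/317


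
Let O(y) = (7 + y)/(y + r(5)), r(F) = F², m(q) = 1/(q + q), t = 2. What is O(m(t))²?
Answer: 841/10201 ≈ 0.082443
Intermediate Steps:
m(q) = 1/(2*q)
O(y) = (7 + y)/(25 + y) (O(y) = (7 + y)/(y + 5²) = (7 + y)/(y + 25) = (7 + y)/(25 + y))
O(m(t))² = ((7 + (½)/2)/(25 + (½)/2))² = ((7 + (½)*(½))/(25 + (½)*(½)))² = ((7 + ¼)/(25 + ¼))² = ((29/4)/(101/4))² = ((4/101)*(29/4))² = (29/101)² = 841/10201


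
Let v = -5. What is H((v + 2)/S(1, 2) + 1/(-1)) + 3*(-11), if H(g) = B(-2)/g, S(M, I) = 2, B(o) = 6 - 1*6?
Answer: -33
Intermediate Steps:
B(o) = 0 (B(o) = 6 - 6 = 0)
H(g) = 0 (H(g) = 0/g = 0)
H((v + 2)/S(1, 2) + 1/(-1)) + 3*(-11) = 0 + 3*(-11) = 0 - 33 = -33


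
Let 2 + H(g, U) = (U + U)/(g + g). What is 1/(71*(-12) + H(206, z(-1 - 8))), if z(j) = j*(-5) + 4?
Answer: -206/175875 ≈ -0.0011713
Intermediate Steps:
z(j) = 4 - 5*j (z(j) = -5*j + 4 = 4 - 5*j)
H(g, U) = -2 + U/g (H(g, U) = -2 + (U + U)/(g + g) = -2 + (2*U)/((2*g)) = -2 + (2*U)*(1/(2*g)) = -2 + U/g)
1/(71*(-12) + H(206, z(-1 - 8))) = 1/(71*(-12) + (-2 + (4 - 5*(-1 - 8))/206)) = 1/(-852 + (-2 + (4 - 5*(-9))*(1/206))) = 1/(-852 + (-2 + (4 + 45)*(1/206))) = 1/(-852 + (-2 + 49*(1/206))) = 1/(-852 + (-2 + 49/206)) = 1/(-852 - 363/206) = 1/(-175875/206) = -206/175875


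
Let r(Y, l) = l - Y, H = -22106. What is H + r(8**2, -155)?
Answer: -22325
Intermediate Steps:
H + r(8**2, -155) = -22106 + (-155 - 1*8**2) = -22106 + (-155 - 1*64) = -22106 + (-155 - 64) = -22106 - 219 = -22325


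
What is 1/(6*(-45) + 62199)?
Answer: 1/61929 ≈ 1.6148e-5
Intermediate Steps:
1/(6*(-45) + 62199) = 1/(-270 + 62199) = 1/61929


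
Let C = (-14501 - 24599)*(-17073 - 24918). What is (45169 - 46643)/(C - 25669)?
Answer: -1474/1641822431 ≈ -8.9778e-7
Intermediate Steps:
C = 1641848100 (C = -39100*(-41991) = 1641848100)
(45169 - 46643)/(C - 25669) = (45169 - 46643)/(1641848100 - 25669) = -1474/1641822431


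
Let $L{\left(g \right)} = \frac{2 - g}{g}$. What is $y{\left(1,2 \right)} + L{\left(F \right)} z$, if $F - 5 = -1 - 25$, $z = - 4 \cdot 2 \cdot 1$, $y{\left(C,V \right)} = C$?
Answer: $\frac{205}{21} \approx 9.7619$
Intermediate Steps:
$z = -8$ ($z = \left(-4\right) 2 = -8$)
$F = -21$ ($F = 5 - 26 = -21$)
$L{\left(g \right)} = \frac{2 - g}{g}$
$y{\left(1,2 \right)} + L{\left(F \right)} z = 1 + \frac{2 - -21}{-21} \left(-8\right) = 1 + - \frac{2 + 21}{21} \left(-8\right) = 1 + \left(- \frac{1}{21}\right) 23 \left(-8\right) = 1 - - \frac{184}{21} = 1 + \frac{184}{21} = \frac{205}{21}$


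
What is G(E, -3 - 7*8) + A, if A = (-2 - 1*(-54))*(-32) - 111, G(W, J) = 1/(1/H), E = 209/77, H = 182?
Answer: -1593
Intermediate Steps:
E = 19/7 (E = 209*(1/77) = 19/7 ≈ 2.7143)
G(W, J) = 182 (G(W, J) = 1/(1/182) = 182)
A = -1775 (A = (-2 + 54)*(-32) - 111 = 52*(-32) - 111 = -1664 - 111 = -1775)
G(E, -3 - 7*8) + A = 182 - 1775 = -1593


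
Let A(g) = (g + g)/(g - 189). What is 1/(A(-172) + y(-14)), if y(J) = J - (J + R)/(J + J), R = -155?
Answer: -10108/192889 ≈ -0.052403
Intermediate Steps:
A(g) = 2*g/(-189 + g) (A(g) = (2*g)/(-189 + g) = 2*g/(-189 + g))
y(J) = J - (-155 + J)/(2*J) (y(J) = J - (J - 155)/(J + J) = J - (-155 + J)/(2*J))
1/(A(-172) + y(-14)) = 1/(2*(-172)/(-189 - 172) + (-½ - 14 + (155/2)/(-14))) = 1/(2*(-172)/(-361) + (-½ - 14 + (155/2)*(-1/14))) = 1/(2*(-172)*(-1/361) + (-½ - 14 - 155/28)) = 1/(344/361 - 561/28) = 1/(-192889/10108) = -10108/192889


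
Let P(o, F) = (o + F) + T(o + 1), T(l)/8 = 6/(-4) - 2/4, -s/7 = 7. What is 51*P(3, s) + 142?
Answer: -3020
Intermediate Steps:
s = -49 (s = -7*7 = -49)
T(l) = -16 (T(l) = 8*(6/(-4) - 2/4) = 8*(6*(-1/4) - 2*1/4) = 8*(-3/2 - 1/2) = 8*(-2) = -16)
P(o, F) = -16 + F + o (P(o, F) = (o + F) - 16 = (F + o) - 16 = -16 + F + o)
51*P(3, s) + 142 = 51*(-16 - 49 + 3) + 142 = 51*(-62) + 142 = -3162 + 142 = -3020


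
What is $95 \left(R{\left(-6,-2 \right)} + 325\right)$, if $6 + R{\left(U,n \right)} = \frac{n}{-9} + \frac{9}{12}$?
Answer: $\frac{1094305}{36} \approx 30397.0$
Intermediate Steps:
$R{\left(U,n \right)} = - \frac{21}{4} - \frac{n}{9}$ ($R{\left(U,n \right)} = -6 + \left(\frac{n}{-9} + \frac{9}{12}\right) = -6 + \left(n \left(- \frac{1}{9}\right) + 9 \cdot \frac{1}{12}\right) = -6 - \left(- \frac{3}{4} + \frac{n}{9}\right) = - \frac{21}{4} - \frac{n}{9}$)
$95 \left(R{\left(-6,-2 \right)} + 325\right) = 95 \left(\left(- \frac{21}{4} - - \frac{2}{9}\right) + 325\right) = 95 \left(\left(- \frac{21}{4} + \frac{2}{9}\right) + 325\right) = 95 \left(- \frac{181}{36} + 325\right) = 95 \cdot \frac{11519}{36} = \frac{1094305}{36}$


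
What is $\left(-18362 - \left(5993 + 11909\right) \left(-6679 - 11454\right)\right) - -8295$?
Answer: $324606899$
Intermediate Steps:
$\left(-18362 - \left(5993 + 11909\right) \left(-6679 - 11454\right)\right) - -8295 = \left(-18362 - 17902 \left(-18133\right)\right) + 8295 = \left(-18362 - -324616966\right) + 8295 = \left(-18362 + 324616966\right) + 8295 = 324598604 + 8295 = 324606899$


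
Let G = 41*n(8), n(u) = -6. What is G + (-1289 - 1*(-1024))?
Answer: -511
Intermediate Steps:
G = -246 (G = 41*(-6) = -246)
G + (-1289 - 1*(-1024)) = -246 + (-1289 - 1*(-1024)) = -246 + (-1289 + 1024) = -246 - 265 = -511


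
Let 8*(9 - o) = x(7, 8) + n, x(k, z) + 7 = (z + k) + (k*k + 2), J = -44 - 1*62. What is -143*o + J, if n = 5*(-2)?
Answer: -4137/8 ≈ -517.13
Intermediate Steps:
n = -10
J = -106 (J = -44 - 62 = -106)
x(k, z) = -5 + k + z + k² (x(k, z) = -7 + ((z + k) + (k*k + 2)) = -7 + ((k + z) + (k² + 2)) = -7 + ((k + z) + (2 + k²)) = -7 + (2 + k + z + k²) = -5 + k + z + k²)
o = 23/8 (o = 9 - ((-5 + 7 + 8 + 7²) - 10)/8 = 9 - ((-5 + 7 + 8 + 49) - 10)/8 = 9 - (59 - 10)/8 = 9 - ⅛*49 = 9 - 49/8 = 23/8 ≈ 2.8750)
-143*o + J = -143*23/8 - 106 = -3289/8 - 106 = -4137/8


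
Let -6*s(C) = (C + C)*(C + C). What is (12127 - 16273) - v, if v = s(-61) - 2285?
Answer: 1859/3 ≈ 619.67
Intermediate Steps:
s(C) = -2*C**2/3 (s(C) = -(C + C)*(C + C)/6 = -2*C*2*C/6 = -2*C**2/3)
v = -14297/3 (v = -2/3*(-61)**2 - 2285 = -2/3*3721 - 2285 = -7442/3 - 2285 = -14297/3 ≈ -4765.7)
(12127 - 16273) - v = (12127 - 16273) - 1*(-14297/3) = -4146 + 14297/3 = 1859/3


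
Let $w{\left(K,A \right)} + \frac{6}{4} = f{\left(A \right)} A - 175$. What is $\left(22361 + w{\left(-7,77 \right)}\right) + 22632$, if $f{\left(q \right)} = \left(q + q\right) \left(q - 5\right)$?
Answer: $\frac{1797185}{2} \approx 8.9859 \cdot 10^{5}$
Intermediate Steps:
$f{\left(q \right)} = 2 q \left(-5 + q\right)$
$w{\left(K,A \right)} = - \frac{353}{2} + 2 A^{2} \left(-5 + A\right)$ ($w{\left(K,A \right)} = - \frac{3}{2} + \left(2 A \left(-5 + A\right) A - 175\right) = - \frac{3}{2} + \left(2 A^{2} \left(-5 + A\right) - 175\right) = - \frac{3}{2} + \left(-175 + 2 A^{2} \left(-5 + A\right)\right) = - \frac{353}{2} + 2 A^{2} \left(-5 + A\right)$)
$\left(22361 + w{\left(-7,77 \right)}\right) + 22632 = \left(22361 - \left(\frac{353}{2} - 2 \cdot 77^{2} \left(-5 + 77\right)\right)\right) + 22632 = \left(22361 - \left(\frac{353}{2} - 853776\right)\right) + 22632 = \left(22361 + \left(- \frac{353}{2} + 853776\right)\right) + 22632 = \left(22361 + \frac{1707199}{2}\right) + 22632 = \frac{1751921}{2} + 22632 = \frac{1797185}{2}$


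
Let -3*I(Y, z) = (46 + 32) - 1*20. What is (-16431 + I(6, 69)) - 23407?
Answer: -119572/3 ≈ -39857.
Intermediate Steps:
I(Y, z) = -58/3 (I(Y, z) = -((46 + 32) - 1*20)/3 = -(78 - 20)/3 = -⅓*58 = -58/3)
(-16431 + I(6, 69)) - 23407 = (-16431 - 58/3) - 23407 = -49351/3 - 23407 = -119572/3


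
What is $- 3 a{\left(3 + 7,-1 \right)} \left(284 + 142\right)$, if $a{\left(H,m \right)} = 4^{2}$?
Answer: $-20448$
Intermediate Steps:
$a{\left(H,m \right)} = 16$
$- 3 a{\left(3 + 7,-1 \right)} \left(284 + 142\right) = \left(-3\right) 16 \left(284 + 142\right) = \left(-48\right) 426 = -20448$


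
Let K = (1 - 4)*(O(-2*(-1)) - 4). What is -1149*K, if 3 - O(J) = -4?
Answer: 10341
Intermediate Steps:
O(J) = 7 (O(J) = 3 - 1*(-4) = 3 + 4 = 7)
K = -9 (K = (1 - 4)*(7 - 4) = -3*3 = -9)
-1149*K = -1149*(-9) = 10341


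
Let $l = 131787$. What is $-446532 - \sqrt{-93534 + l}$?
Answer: $-446532 - \sqrt{38253} \approx -4.4673 \cdot 10^{5}$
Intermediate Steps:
$-446532 - \sqrt{-93534 + l} = -446532 - \sqrt{-93534 + 131787} = -446532 - \sqrt{38253}$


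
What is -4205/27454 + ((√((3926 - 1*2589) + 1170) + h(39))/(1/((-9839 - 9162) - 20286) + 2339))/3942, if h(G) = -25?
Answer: -761621852488285/4972460450583528 + 39287*√2507/362239415064 ≈ -0.15316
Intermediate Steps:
-4205/27454 + ((√((3926 - 1*2589) + 1170) + h(39))/(1/((-9839 - 9162) - 20286) + 2339))/3942 = -4205/27454 + ((√((3926 - 1*2589) + 1170) - 25)/(1/((-9839 - 9162) - 20286) + 2339))/3942 = -4205*1/27454 + ((√((3926 - 2589) + 1170) - 25)/(1/(-19001 - 20286) + 2339))*(1/3942) = -4205/27454 + ((√(1337 + 1170) - 25)/(1/(-39287) + 2339))*(1/3942) = -4205/27454 + ((√2507 - 25)/(-1/39287 + 2339))*(1/3942) = -4205/27454 + ((-25 + √2507)/(91892292/39287))*(1/3942) = -4205/27454 + ((-25 + √2507)*(39287/91892292))*(1/3942) = -4205/27454 + (-982175/91892292 + 39287*√2507/91892292)*(1/3942) = -4205/27454 + (-982175/362239415064 + 39287*√2507/362239415064) = -761621852488285/4972460450583528 + 39287*√2507/362239415064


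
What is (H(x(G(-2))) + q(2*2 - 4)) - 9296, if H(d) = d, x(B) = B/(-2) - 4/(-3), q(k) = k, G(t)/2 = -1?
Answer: -27881/3 ≈ -9293.7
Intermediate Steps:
G(t) = -2 (G(t) = 2*(-1) = -2)
x(B) = 4/3 - B/2 (x(B) = B*(-1/2) - 4*(-1/3) = -B/2 + 4/3 = 4/3 - B/2)
(H(x(G(-2))) + q(2*2 - 4)) - 9296 = ((4/3 - 1/2*(-2)) + (2*2 - 4)) - 9296 = ((4/3 + 1) + (4 - 4)) - 9296 = (7/3 + 0) - 9296 = 7/3 - 9296 = -27881/3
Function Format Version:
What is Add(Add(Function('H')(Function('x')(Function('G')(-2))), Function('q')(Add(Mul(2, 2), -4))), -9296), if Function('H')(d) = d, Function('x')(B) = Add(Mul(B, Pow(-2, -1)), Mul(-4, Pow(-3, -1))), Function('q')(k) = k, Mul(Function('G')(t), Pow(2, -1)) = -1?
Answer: Rational(-27881, 3) ≈ -9293.7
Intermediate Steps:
Function('G')(t) = -2 (Function('G')(t) = Mul(2, -1) = -2)
Function('x')(B) = Add(Rational(4, 3), Mul(Rational(-1, 2), B)) (Function('x')(B) = Add(Mul(B, Rational(-1, 2)), Mul(-4, Rational(-1, 3))) = Add(Mul(Rational(-1, 2), B), Rational(4, 3)) = Add(Rational(4, 3), Mul(Rational(-1, 2), B)))
Add(Add(Function('H')(Function('x')(Function('G')(-2))), Function('q')(Add(Mul(2, 2), -4))), -9296) = Add(Add(Add(Rational(4, 3), Mul(Rational(-1, 2), -2)), Add(Mul(2, 2), -4)), -9296) = Add(Add(Add(Rational(4, 3), 1), Add(4, -4)), -9296) = Add(Add(Rational(7, 3), 0), -9296) = Add(Rational(7, 3), -9296) = Rational(-27881, 3)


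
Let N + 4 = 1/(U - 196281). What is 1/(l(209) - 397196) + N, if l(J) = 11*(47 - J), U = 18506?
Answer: -283713832553/70928313950 ≈ -4.0000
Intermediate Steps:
l(J) = 517 - 11*J
N = -711101/177775 (N = -4 + 1/(18506 - 196281) = -4 + 1/(-177775) = -4 - 1/177775 = -711101/177775 ≈ -4.0000)
1/(l(209) - 397196) + N = 1/((517 - 11*209) - 397196) - 711101/177775 = 1/((517 - 2299) - 397196) - 711101/177775 = 1/(-1782 - 397196) - 711101/177775 = 1/(-398978) - 711101/177775 = -1/398978 - 711101/177775 = -283713832553/70928313950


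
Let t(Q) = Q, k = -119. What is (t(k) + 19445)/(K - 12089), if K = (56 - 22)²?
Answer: -19326/10933 ≈ -1.7677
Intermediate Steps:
K = 1156 (K = 34² = 1156)
(t(k) + 19445)/(K - 12089) = (-119 + 19445)/(1156 - 12089) = 19326/(-10933) = 19326*(-1/10933) = -19326/10933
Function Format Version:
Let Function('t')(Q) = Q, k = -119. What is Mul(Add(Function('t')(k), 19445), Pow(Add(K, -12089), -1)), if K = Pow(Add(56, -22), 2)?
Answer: Rational(-19326, 10933) ≈ -1.7677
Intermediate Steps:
K = 1156 (K = Pow(34, 2) = 1156)
Mul(Add(Function('t')(k), 19445), Pow(Add(K, -12089), -1)) = Mul(Add(-119, 19445), Pow(Add(1156, -12089), -1)) = Mul(19326, Pow(-10933, -1)) = Mul(19326, Rational(-1, 10933)) = Rational(-19326, 10933)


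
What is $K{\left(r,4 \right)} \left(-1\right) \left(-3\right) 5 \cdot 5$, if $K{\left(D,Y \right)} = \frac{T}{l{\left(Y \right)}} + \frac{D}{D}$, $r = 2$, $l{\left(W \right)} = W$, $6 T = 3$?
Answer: $\frac{675}{8} \approx 84.375$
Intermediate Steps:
$T = \frac{1}{2}$ ($T = \frac{1}{6} \cdot 3 = \frac{1}{2} \approx 0.5$)
$K{\left(D,Y \right)} = 1 + \frac{1}{2 Y}$ ($K{\left(D,Y \right)} = \frac{1}{2 Y} + \frac{D}{D} = \frac{1}{2 Y} + 1 = 1 + \frac{1}{2 Y}$)
$K{\left(r,4 \right)} \left(-1\right) \left(-3\right) 5 \cdot 5 = \frac{\frac{1}{2} + 4}{4} \left(-1\right) \left(-3\right) 5 \cdot 5 = \frac{1}{4} \cdot \frac{9}{2} \cdot 3 \cdot 5 \cdot 5 = \frac{9}{8} \cdot 15 \cdot 5 = \frac{135}{8} \cdot 5 = \frac{675}{8}$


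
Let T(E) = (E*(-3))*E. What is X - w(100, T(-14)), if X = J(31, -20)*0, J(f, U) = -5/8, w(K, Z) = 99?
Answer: -99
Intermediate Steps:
T(E) = -3*E**2 (T(E) = (-3*E)*E = -3*E**2)
J(f, U) = -5/8 (J(f, U) = -5*1/8 = -5/8)
X = 0 (X = -5/8*0 = 0)
X - w(100, T(-14)) = 0 - 1*99 = 0 - 99 = -99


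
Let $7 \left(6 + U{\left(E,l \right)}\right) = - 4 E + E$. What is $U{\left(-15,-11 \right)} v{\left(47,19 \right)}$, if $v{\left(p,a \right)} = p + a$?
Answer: $\frac{198}{7} \approx 28.286$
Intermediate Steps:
$v{\left(p,a \right)} = a + p$
$U{\left(E,l \right)} = -6 - \frac{3 E}{7}$ ($U{\left(E,l \right)} = -6 + \frac{- 4 E + E}{7} = -6 + \frac{\left(-3\right) E}{7} = -6 - \frac{3 E}{7}$)
$U{\left(-15,-11 \right)} v{\left(47,19 \right)} = \left(-6 - - \frac{45}{7}\right) \left(19 + 47\right) = \left(-6 + \frac{45}{7}\right) 66 = \frac{3}{7} \cdot 66 = \frac{198}{7}$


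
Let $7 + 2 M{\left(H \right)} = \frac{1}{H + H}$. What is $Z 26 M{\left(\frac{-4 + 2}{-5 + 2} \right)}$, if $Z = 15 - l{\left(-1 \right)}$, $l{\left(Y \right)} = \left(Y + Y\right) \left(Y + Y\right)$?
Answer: $- \frac{3575}{4} \approx -893.75$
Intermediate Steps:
$l{\left(Y \right)} = 4 Y^{2}$ ($l{\left(Y \right)} = 2 Y 2 Y = 4 Y^{2}$)
$Z = 11$ ($Z = 15 - 4 \left(-1\right)^{2} = 15 - 4 \cdot 1 = 15 - 4 = 11$)
$M{\left(H \right)} = - \frac{7}{2} + \frac{1}{4 H}$ ($M{\left(H \right)} = - \frac{7}{2} + \frac{1}{2 \left(H + H\right)} = - \frac{7}{2} + \frac{1}{2 \cdot 2 H} = - \frac{7}{2} + \frac{\frac{1}{2} \frac{1}{H}}{2} = - \frac{7}{2} + \frac{1}{4 H}$)
$Z 26 M{\left(\frac{-4 + 2}{-5 + 2} \right)} = 11 \cdot 26 \frac{1 - 14 \frac{-4 + 2}{-5 + 2}}{4 \frac{-4 + 2}{-5 + 2}} = 286 \frac{1 - 14 \left(- \frac{2}{-3}\right)}{4 \left(- \frac{2}{-3}\right)} = 286 \frac{1 - 14 \left(\left(-2\right) \left(- \frac{1}{3}\right)\right)}{4 \left(\left(-2\right) \left(- \frac{1}{3}\right)\right)} = 286 \frac{1 - \frac{28}{3}}{4 \cdot \frac{2}{3}} = 286 \cdot \frac{1}{4} \cdot \frac{3}{2} \left(1 - \frac{28}{3}\right) = 286 \cdot \frac{1}{4} \cdot \frac{3}{2} \left(- \frac{25}{3}\right) = 286 \left(- \frac{25}{8}\right) = - \frac{3575}{4}$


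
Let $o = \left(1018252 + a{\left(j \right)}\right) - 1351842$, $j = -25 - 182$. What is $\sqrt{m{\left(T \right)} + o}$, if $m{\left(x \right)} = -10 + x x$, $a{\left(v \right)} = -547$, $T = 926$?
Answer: $\sqrt{523329} \approx 723.42$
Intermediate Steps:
$j = -207$ ($j = -25 - 182 = -207$)
$m{\left(x \right)} = -10 + x^{2}$
$o = -334137$ ($o = \left(1018252 - 547\right) - 1351842 = 1017705 - 1351842 = -334137$)
$\sqrt{m{\left(T \right)} + o} = \sqrt{\left(-10 + 926^{2}\right) - 334137} = \sqrt{\left(-10 + 857476\right) - 334137} = \sqrt{857466 - 334137} = \sqrt{523329}$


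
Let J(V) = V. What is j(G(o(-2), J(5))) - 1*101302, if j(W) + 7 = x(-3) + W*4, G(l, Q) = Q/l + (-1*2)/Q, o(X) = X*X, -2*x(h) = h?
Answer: -1013041/10 ≈ -1.0130e+5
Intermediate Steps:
x(h) = -h/2
o(X) = X²
G(l, Q) = -2/Q + Q/l (G(l, Q) = Q/l - 2/Q = -2/Q + Q/l)
j(W) = -11/2 + 4*W (j(W) = -7 + (-½*(-3) + W*4) = -7 + (3/2 + 4*W) = -11/2 + 4*W)
j(G(o(-2), J(5))) - 1*101302 = (-11/2 + 4*(-2/5 + 5/((-2)²))) - 1*101302 = (-11/2 + 4*(-2*⅕ + 5/4)) - 101302 = (-11/2 + 4*(-⅖ + 5*(¼))) - 101302 = (-11/2 + 4*(-⅖ + 5/4)) - 101302 = (-11/2 + 4*(17/20)) - 101302 = (-11/2 + 17/5) - 101302 = -21/10 - 101302 = -1013041/10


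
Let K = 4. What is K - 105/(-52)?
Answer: 313/52 ≈ 6.0192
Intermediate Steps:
K - 105/(-52) = 4 - 105/(-52) = 4 - 1/52*(-105) = 4 + 105/52 = 313/52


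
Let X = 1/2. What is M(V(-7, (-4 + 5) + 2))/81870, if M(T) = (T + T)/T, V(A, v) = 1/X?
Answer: 1/40935 ≈ 2.4429e-5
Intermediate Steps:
X = ½ ≈ 0.50000
V(A, v) = 2 (V(A, v) = 1/(½) = 2)
M(T) = 2 (M(T) = (2*T)/T = 2)
M(V(-7, (-4 + 5) + 2))/81870 = 2/81870 = 2*(1/81870) = 1/40935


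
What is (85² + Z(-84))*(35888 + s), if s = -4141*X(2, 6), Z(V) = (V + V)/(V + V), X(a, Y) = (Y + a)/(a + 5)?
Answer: 1575903888/7 ≈ 2.2513e+8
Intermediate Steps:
X(a, Y) = (Y + a)/(5 + a)
Z(V) = 1 (Z(V) = (2*V)/((2*V)) = (2*V)*(1/(2*V)) = 1)
s = -33128/7 (s = -4141*(6 + 2)/(5 + 2) = -4141*8/7 = -33128/7 ≈ -4732.6)
(85² + Z(-84))*(35888 + s) = (85² + 1)*(35888 - 33128/7) = (7225 + 1)*(218088/7) = 7226*(218088/7) = 1575903888/7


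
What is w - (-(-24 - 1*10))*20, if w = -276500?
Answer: -277180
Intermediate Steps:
w - (-(-24 - 1*10))*20 = -276500 - (-(-24 - 1*10))*20 = -276500 - (-(-24 - 10))*20 = -276500 - (-1*(-34))*20 = -276500 - 34*20 = -276500 - 1*680 = -276500 - 680 = -277180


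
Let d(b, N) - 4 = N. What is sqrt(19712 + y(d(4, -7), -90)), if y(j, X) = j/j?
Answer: sqrt(19713) ≈ 140.40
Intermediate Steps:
d(b, N) = 4 + N
y(j, X) = 1
sqrt(19712 + y(d(4, -7), -90)) = sqrt(19712 + 1) = sqrt(19713)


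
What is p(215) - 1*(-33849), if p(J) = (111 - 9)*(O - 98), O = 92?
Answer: 33237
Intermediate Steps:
p(J) = -612 (p(J) = (111 - 9)*(92 - 98) = 102*(-6) = -612)
p(215) - 1*(-33849) = -612 - 1*(-33849) = -612 + 33849 = 33237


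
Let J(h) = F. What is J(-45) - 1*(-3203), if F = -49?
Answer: 3154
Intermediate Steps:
J(h) = -49
J(-45) - 1*(-3203) = -49 - 1*(-3203) = -49 + 3203 = 3154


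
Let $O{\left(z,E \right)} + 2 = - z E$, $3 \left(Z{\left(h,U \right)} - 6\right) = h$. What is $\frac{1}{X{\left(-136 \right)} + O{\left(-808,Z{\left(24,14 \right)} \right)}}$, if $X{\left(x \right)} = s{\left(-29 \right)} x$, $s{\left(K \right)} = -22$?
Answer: $\frac{1}{14302} \approx 6.992 \cdot 10^{-5}$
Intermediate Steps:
$Z{\left(h,U \right)} = 6 + \frac{h}{3}$
$O{\left(z,E \right)} = -2 - E z$ ($O{\left(z,E \right)} = -2 + - z E = -2 - E z$)
$X{\left(x \right)} = - 22 x$
$\frac{1}{X{\left(-136 \right)} + O{\left(-808,Z{\left(24,14 \right)} \right)}} = \frac{1}{\left(-22\right) \left(-136\right) - \left(2 + \left(6 + \frac{1}{3} \cdot 24\right) \left(-808\right)\right)} = \frac{1}{2992 - \left(2 + \left(6 + 8\right) \left(-808\right)\right)} = \frac{1}{2992 - \left(2 + 14 \left(-808\right)\right)} = \frac{1}{2992 + \left(-2 + 11312\right)} = \frac{1}{2992 + 11310} = \frac{1}{14302}$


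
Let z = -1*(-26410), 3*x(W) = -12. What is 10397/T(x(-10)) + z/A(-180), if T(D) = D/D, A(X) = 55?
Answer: 119649/11 ≈ 10877.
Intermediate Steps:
x(W) = -4 (x(W) = (⅓)*(-12) = -4)
T(D) = 1
z = 26410
10397/T(x(-10)) + z/A(-180) = 10397/1 + 26410/55 = 10397*1 + 26410*(1/55) = 10397 + 5282/11 = 119649/11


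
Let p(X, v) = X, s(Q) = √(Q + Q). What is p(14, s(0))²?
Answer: 196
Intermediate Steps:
s(Q) = √2*√Q (s(Q) = √(2*Q) = √2*√Q)
p(14, s(0))² = 14² = 196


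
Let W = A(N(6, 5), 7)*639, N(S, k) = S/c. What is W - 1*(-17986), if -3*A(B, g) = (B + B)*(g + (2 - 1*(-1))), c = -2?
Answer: 30766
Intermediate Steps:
N(S, k) = -S/2 (N(S, k) = S/(-2) = S*(-½) = -S/2)
A(B, g) = -2*B*(3 + g)/3 (A(B, g) = -(B + B)*(g + (2 - 1*(-1)))/3 = -2*B*(g + (2 + 1))/3 = -2*B*(g + 3)/3 = -2*B*(3 + g)/3)
W = 12780 (W = -2*(-½*6)*(3 + 7)/3*639 = -⅔*(-3)*10*639 = 20*639 = 12780)
W - 1*(-17986) = 12780 - 1*(-17986) = 12780 + 17986 = 30766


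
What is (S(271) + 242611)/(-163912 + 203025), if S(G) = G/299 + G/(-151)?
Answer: 10953603931/1765912837 ≈ 6.2028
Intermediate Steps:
S(G) = -148*G/45149 (S(G) = G*(1/299) + G*(-1/151) = G/299 - G/151 = -148*G/45149)
(S(271) + 242611)/(-163912 + 203025) = (-148/45149*271 + 242611)/(-163912 + 203025) = (-40108/45149 + 242611)/39113 = (10953603931/45149)*(1/39113) = 10953603931/1765912837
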